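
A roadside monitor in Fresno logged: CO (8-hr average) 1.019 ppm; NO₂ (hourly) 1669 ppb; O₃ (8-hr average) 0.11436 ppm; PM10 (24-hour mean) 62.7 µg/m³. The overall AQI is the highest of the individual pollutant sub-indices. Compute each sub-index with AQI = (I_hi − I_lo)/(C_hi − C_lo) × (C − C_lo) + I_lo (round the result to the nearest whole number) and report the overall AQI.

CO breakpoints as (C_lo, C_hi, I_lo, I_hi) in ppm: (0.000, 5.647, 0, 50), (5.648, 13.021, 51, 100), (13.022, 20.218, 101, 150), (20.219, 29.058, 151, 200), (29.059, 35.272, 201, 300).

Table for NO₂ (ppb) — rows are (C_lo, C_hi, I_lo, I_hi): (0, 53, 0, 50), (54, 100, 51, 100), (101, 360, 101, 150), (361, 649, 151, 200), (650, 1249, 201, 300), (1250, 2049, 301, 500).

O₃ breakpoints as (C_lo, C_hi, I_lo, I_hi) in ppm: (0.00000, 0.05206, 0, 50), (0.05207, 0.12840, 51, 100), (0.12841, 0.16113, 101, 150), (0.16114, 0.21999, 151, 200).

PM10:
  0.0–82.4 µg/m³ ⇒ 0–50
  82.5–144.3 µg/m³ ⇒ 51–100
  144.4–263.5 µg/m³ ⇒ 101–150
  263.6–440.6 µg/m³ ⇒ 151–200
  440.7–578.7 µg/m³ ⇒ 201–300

405

CO: 1.019 lies in 0.000–5.647, so I_lo=0, I_hi=50, C_lo=0.000, C_hi=5.647.
(50−0)/(5.647−0.000) × (1.019−0.000) + 0 = 50/5.647 × 1.019 + 0 ≈ 9.02 → 9.
NO₂: 1669 lies in 1250–2049, so I_lo=301, I_hi=500, C_lo=1250, C_hi=2049.
(500−301)/(2049−1250) × (1669−1250) + 301 = 199/799 × 419 + 301 ≈ 405.36 → 405.
O₃: 0.11436 lies in 0.05207–0.12840, so I_lo=51, I_hi=100, C_lo=0.05207, C_hi=0.12840.
(100−51)/(0.12840−0.05207) × (0.11436−0.05207) + 51 = 49/0.07633 × 0.06229 + 51 ≈ 90.99 → 91.
PM10 62.7: bracket 0.0–82.4 → index 0–50; slope 50/82.4, offset 62.7.
AQI = 0 + 50/82.4·62.7 ≈ 38.05 ⇒ 38.
Sub-indices: CO→9, NO₂→405, O₃→91, PM10→38. Overall AQI = max = 405; dominant pollutant is NO₂.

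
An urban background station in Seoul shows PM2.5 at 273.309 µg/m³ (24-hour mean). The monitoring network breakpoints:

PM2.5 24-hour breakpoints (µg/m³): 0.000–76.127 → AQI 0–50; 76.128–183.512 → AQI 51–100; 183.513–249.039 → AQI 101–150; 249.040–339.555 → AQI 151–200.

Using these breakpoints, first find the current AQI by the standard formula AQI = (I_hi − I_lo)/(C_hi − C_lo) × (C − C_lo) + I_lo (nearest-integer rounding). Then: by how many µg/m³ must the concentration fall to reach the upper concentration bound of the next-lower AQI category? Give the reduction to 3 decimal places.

PM2.5 273.309: bracket 249.040–339.555 → index 151–200; slope 49/90.515, offset 24.269.
AQI = 151 + 49/90.515·24.269 ≈ 164.14 ⇒ 164.
Current AQI 164 is in the Unhealthy range (151–200). The next-lower category tops out at AQI 150, whose upper concentration bound is 249.039 µg/m³.
Reduction needed = 273.309 − 249.039 = 24.270 µg/m³.

24.270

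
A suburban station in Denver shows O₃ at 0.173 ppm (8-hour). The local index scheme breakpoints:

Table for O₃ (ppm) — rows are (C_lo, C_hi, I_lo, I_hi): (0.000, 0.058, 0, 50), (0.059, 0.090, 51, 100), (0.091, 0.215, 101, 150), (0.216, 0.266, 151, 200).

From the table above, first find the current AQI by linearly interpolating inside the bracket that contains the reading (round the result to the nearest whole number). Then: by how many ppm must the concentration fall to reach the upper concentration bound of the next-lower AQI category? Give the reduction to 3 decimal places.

O₃: 0.173 ∈ [0.091, 0.215] ↔ index [101, 150].
101 + (0.173−0.091)·(150−101)/(0.215−0.091) = 101 + 0.082·49/0.124 ≈ 133.40, so AQI = 133.
Current AQI 133 is in the Unhealthy for Sensitive Groups range (101–150). The next-lower category tops out at AQI 100, whose upper concentration bound is 0.090 ppm.
Reduction needed = 0.173 − 0.090 = 0.083 ppm.

0.083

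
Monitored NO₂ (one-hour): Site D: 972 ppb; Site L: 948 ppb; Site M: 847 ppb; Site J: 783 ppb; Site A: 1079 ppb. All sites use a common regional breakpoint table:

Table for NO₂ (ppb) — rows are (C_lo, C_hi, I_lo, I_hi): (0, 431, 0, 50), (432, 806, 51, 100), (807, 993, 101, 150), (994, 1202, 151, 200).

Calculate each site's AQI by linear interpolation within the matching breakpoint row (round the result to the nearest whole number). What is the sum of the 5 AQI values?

Site D: 972 lies in 807–993, so I_lo=101, I_hi=150, C_lo=807, C_hi=993.
(150−101)/(993−807) × (972−807) + 101 = 49/186 × 165 + 101 ≈ 144.47 → 144.
Site L: 948 ∈ [807, 993] ↔ index [101, 150].
101 + (948−807)·(150−101)/(993−807) = 101 + 141·49/186 ≈ 138.15, so AQI = 138.
Site M: 847 lies in 807–993, so I_lo=101, I_hi=150, C_lo=807, C_hi=993.
(150−101)/(993−807) × (847−807) + 101 = 49/186 × 40 + 101 ≈ 111.54 → 112.
Site J: row 432–806 (AQI 51–100). (100−51)·(783−432)/(806−432) + 51 = 49·351/374 + 51 ≈ 96.99 → 97.
Site A 1079: bracket 994–1202 → index 151–200; slope 49/208, offset 85.
AQI = 151 + 49/208·85 ≈ 171.02 ⇒ 171.
AQIs: Site D=144, Site L=138, Site M=112, Site J=97, Site A=171. Sum = 144 + 138 + 112 + 97 + 171 = 662.

662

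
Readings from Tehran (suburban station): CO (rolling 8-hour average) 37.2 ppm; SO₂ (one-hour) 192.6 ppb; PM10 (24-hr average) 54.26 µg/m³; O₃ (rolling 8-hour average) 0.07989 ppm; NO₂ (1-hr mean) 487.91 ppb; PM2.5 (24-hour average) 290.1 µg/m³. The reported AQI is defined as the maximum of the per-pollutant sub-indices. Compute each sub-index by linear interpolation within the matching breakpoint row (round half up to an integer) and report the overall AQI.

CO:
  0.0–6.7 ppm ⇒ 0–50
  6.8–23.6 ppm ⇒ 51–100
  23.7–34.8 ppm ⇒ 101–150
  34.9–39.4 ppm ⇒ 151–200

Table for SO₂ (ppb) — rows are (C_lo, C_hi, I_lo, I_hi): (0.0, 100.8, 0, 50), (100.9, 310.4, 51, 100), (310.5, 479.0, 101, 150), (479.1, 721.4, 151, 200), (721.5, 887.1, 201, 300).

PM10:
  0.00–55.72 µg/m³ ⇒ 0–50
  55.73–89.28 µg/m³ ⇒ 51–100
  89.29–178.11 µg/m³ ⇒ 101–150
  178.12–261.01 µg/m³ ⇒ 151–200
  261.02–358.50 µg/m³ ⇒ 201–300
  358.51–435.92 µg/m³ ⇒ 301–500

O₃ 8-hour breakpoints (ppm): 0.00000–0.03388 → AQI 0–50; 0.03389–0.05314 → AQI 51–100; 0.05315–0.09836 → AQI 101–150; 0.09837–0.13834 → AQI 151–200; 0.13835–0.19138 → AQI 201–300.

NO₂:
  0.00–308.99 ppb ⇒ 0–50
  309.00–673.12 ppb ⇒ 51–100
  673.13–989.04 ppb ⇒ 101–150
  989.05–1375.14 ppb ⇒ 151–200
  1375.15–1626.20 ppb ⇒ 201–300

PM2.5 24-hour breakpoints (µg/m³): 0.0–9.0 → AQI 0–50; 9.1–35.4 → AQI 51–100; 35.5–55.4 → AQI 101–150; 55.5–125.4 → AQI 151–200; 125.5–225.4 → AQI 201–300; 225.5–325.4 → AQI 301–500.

430

CO: 37.2 ∈ [34.9, 39.4] ↔ index [151, 200].
151 + (37.2−34.9)·(200−151)/(39.4−34.9) = 151 + 2.3·49/4.5 ≈ 176.04, so AQI = 176.
SO₂: 192.6 lies in 100.9–310.4, so I_lo=51, I_hi=100, C_lo=100.9, C_hi=310.4.
(100−51)/(310.4−100.9) × (192.6−100.9) + 51 = 49/209.5 × 91.7 + 51 ≈ 72.45 → 72.
PM10: 54.26 lies in 0.00–55.72, so I_lo=0, I_hi=50, C_lo=0.00, C_hi=55.72.
(50−0)/(55.72−0.00) × (54.26−0.00) + 0 = 50/55.72 × 54.26 + 0 ≈ 48.69 → 49.
O₃: 0.07989 lies in 0.05315–0.09836, so I_lo=101, I_hi=150, C_lo=0.05315, C_hi=0.09836.
(150−101)/(0.09836−0.05315) × (0.07989−0.05315) + 101 = 49/0.04521 × 0.02674 + 101 ≈ 129.98 → 130.
NO₂ 487.91: bracket 309.00–673.12 → index 51–100; slope 49/364.12, offset 178.91.
AQI = 51 + 49/364.12·178.91 ≈ 75.08 ⇒ 75.
PM2.5: 290.1 lies in 225.5–325.4, so I_lo=301, I_hi=500, C_lo=225.5, C_hi=325.4.
(500−301)/(325.4−225.5) × (290.1−225.5) + 301 = 199/99.9 × 64.6 + 301 ≈ 429.68 → 430.
Sub-indices: CO→176, SO₂→72, PM10→49, O₃→130, NO₂→75, PM2.5→430. Overall AQI = max = 430; dominant pollutant is PM2.5.
AQI 430: Hazardous.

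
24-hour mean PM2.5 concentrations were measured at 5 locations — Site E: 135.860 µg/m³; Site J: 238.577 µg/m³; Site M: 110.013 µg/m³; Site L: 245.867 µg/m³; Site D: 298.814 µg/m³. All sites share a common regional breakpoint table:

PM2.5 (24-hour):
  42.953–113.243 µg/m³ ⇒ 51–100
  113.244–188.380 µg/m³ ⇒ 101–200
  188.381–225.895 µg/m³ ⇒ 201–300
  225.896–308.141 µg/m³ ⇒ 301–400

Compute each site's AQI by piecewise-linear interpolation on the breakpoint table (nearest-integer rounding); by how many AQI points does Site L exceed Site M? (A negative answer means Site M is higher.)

227

Site E 135.860: bracket 113.244–188.380 → index 101–200; slope 99/75.136, offset 22.616.
AQI = 101 + 99/75.136·22.616 ≈ 130.80 ⇒ 131.
Site J: 238.577 ∈ [225.896, 308.141] ↔ index [301, 400].
301 + (238.577−225.896)·(400−301)/(308.141−225.896) = 301 + 12.681·99/82.245 ≈ 316.26, so AQI = 316.
Site M: 110.013 ∈ [42.953, 113.243] ↔ index [51, 100].
51 + (110.013−42.953)·(100−51)/(113.243−42.953) = 51 + 67.060·49/70.290 ≈ 97.75, so AQI = 98.
Site L: 245.867 ∈ [225.896, 308.141] ↔ index [301, 400].
301 + (245.867−225.896)·(400−301)/(308.141−225.896) = 301 + 19.971·99/82.245 ≈ 325.04, so AQI = 325.
Site D 298.814: bracket 225.896–308.141 → index 301–400; slope 99/82.245, offset 72.918.
AQI = 301 + 99/82.245·72.918 ≈ 388.77 ⇒ 389.
AQIs: Site E=131, Site J=316, Site M=98, Site L=325, Site D=389. Site L (325) − Site M (98) = 227.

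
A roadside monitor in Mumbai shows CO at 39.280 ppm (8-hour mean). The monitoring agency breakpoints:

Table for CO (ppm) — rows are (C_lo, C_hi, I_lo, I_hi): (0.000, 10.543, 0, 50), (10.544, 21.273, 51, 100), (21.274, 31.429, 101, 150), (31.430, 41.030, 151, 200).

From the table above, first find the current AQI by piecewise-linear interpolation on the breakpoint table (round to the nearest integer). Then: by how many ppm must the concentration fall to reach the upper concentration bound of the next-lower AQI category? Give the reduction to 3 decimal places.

7.851

CO: row 31.430–41.030 (AQI 151–200). (200−151)·(39.280−31.430)/(41.030−31.430) + 151 = 49·7.850/9.600 + 151 ≈ 191.07 → 191.
Current AQI 191 is in the Unhealthy range (151–200). The next-lower category tops out at AQI 150, whose upper concentration bound is 31.429 ppm.
Reduction needed = 39.280 − 31.429 = 7.851 ppm.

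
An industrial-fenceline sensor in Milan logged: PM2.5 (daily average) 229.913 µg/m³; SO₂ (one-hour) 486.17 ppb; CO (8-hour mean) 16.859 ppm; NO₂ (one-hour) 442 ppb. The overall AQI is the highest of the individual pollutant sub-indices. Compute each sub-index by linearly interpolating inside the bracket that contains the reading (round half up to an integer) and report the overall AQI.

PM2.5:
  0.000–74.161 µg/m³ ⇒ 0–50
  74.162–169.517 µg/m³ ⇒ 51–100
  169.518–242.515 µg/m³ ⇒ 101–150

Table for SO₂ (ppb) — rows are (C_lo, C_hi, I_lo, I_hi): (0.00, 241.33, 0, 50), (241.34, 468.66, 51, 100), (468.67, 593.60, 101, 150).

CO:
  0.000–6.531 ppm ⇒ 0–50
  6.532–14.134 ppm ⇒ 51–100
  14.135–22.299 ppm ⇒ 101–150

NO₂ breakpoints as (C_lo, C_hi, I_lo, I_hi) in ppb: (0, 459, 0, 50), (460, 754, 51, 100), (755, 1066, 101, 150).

PM2.5 229.913: bracket 169.518–242.515 → index 101–150; slope 49/72.997, offset 60.395.
AQI = 101 + 49/72.997·60.395 ≈ 141.54 ⇒ 142.
SO₂ 486.17: bracket 468.67–593.60 → index 101–150; slope 49/124.93, offset 17.50.
AQI = 101 + 49/124.93·17.50 ≈ 107.86 ⇒ 108.
CO 16.859: bracket 14.135–22.299 → index 101–150; slope 49/8.164, offset 2.724.
AQI = 101 + 49/8.164·2.724 ≈ 117.35 ⇒ 117.
NO₂: 442 lies in 0–459, so I_lo=0, I_hi=50, C_lo=0, C_hi=459.
(50−0)/(459−0) × (442−0) + 0 = 50/459 × 442 + 0 ≈ 48.15 → 48.
Sub-indices: PM2.5→142, SO₂→108, CO→117, NO₂→48. Overall AQI = max = 142; dominant pollutant is PM2.5.

142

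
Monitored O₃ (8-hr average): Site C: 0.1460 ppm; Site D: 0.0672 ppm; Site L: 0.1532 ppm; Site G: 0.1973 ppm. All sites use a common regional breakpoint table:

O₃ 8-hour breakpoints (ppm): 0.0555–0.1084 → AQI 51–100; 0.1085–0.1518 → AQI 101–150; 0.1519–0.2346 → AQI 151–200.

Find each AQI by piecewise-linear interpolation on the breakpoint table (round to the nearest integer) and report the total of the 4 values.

Site C 0.1460: bracket 0.1085–0.1518 → index 101–150; slope 49/0.0433, offset 0.0375.
AQI = 101 + 49/0.0433·0.0375 ≈ 143.44 ⇒ 143.
Site D: 0.0672 lies in 0.0555–0.1084, so I_lo=51, I_hi=100, C_lo=0.0555, C_hi=0.1084.
(100−51)/(0.1084−0.0555) × (0.0672−0.0555) + 51 = 49/0.0529 × 0.0117 + 51 ≈ 61.84 → 62.
Site L: 0.1532 ∈ [0.1519, 0.2346] ↔ index [151, 200].
151 + (0.1532−0.1519)·(200−151)/(0.2346−0.1519) = 151 + 0.0013·49/0.0827 ≈ 151.77, so AQI = 152.
Site G: 0.1973 lies in 0.1519–0.2346, so I_lo=151, I_hi=200, C_lo=0.1519, C_hi=0.2346.
(200−151)/(0.2346−0.1519) × (0.1973−0.1519) + 151 = 49/0.0827 × 0.0454 + 151 ≈ 177.90 → 178.
AQIs: Site C=143, Site D=62, Site L=152, Site G=178. Sum = 143 + 62 + 152 + 178 = 535.

535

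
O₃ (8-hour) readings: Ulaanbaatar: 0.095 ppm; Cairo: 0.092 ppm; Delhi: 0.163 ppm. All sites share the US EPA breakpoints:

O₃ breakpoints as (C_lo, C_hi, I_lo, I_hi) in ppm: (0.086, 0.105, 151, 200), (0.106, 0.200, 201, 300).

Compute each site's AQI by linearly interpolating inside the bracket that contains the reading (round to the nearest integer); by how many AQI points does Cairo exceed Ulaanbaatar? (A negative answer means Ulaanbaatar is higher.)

-8

Ulaanbaatar 0.095: bracket 0.086–0.105 → index 151–200; slope 49/0.019, offset 0.009.
AQI = 151 + 49/0.019·0.009 ≈ 174.21 ⇒ 174.
Cairo: 0.092 lies in 0.086–0.105, so I_lo=151, I_hi=200, C_lo=0.086, C_hi=0.105.
(200−151)/(0.105−0.086) × (0.092−0.086) + 151 = 49/0.019 × 0.006 + 151 ≈ 166.47 → 166.
Delhi: row 0.106–0.200 (AQI 201–300). (300−201)·(0.163−0.106)/(0.200−0.106) + 201 = 99·0.057/0.094 + 201 ≈ 261.03 → 261.
AQIs: Ulaanbaatar=174, Cairo=166, Delhi=261. Cairo (166) − Ulaanbaatar (174) = -8.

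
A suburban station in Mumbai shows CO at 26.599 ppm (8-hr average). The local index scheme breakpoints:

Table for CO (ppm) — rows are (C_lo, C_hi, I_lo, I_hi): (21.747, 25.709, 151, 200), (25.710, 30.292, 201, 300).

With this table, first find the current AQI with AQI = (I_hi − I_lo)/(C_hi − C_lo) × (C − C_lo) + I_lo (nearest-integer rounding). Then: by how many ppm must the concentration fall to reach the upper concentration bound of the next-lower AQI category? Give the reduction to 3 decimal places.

CO 26.599: bracket 25.710–30.292 → index 201–300; slope 99/4.582, offset 0.889.
AQI = 201 + 99/4.582·0.889 ≈ 220.21 ⇒ 220.
Current AQI 220 is in the Very Unhealthy range (201–300). The next-lower category tops out at AQI 200, whose upper concentration bound is 25.709 ppm.
Reduction needed = 26.599 − 25.709 = 0.890 ppm.

0.890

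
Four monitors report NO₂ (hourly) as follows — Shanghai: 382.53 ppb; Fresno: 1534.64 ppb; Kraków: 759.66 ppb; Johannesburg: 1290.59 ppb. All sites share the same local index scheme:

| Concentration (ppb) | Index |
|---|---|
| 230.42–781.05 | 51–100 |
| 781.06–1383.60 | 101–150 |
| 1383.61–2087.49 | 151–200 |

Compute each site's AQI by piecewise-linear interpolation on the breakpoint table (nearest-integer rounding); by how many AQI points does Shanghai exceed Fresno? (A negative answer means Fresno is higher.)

Shanghai 382.53: bracket 230.42–781.05 → index 51–100; slope 49/550.63, offset 152.11.
AQI = 51 + 49/550.63·152.11 ≈ 64.54 ⇒ 65.
Fresno: 1534.64 ∈ [1383.61, 2087.49] ↔ index [151, 200].
151 + (1534.64−1383.61)·(200−151)/(2087.49−1383.61) = 151 + 151.03·49/703.88 ≈ 161.51, so AQI = 162.
Kraków: 759.66 lies in 230.42–781.05, so I_lo=51, I_hi=100, C_lo=230.42, C_hi=781.05.
(100−51)/(781.05−230.42) × (759.66−230.42) + 51 = 49/550.63 × 529.24 + 51 ≈ 98.10 → 98.
Johannesburg 1290.59: bracket 781.06–1383.60 → index 101–150; slope 49/602.54, offset 509.53.
AQI = 101 + 49/602.54·509.53 ≈ 142.44 ⇒ 142.
AQIs: Shanghai=65, Fresno=162, Kraków=98, Johannesburg=142. Shanghai (65) − Fresno (162) = -97.

-97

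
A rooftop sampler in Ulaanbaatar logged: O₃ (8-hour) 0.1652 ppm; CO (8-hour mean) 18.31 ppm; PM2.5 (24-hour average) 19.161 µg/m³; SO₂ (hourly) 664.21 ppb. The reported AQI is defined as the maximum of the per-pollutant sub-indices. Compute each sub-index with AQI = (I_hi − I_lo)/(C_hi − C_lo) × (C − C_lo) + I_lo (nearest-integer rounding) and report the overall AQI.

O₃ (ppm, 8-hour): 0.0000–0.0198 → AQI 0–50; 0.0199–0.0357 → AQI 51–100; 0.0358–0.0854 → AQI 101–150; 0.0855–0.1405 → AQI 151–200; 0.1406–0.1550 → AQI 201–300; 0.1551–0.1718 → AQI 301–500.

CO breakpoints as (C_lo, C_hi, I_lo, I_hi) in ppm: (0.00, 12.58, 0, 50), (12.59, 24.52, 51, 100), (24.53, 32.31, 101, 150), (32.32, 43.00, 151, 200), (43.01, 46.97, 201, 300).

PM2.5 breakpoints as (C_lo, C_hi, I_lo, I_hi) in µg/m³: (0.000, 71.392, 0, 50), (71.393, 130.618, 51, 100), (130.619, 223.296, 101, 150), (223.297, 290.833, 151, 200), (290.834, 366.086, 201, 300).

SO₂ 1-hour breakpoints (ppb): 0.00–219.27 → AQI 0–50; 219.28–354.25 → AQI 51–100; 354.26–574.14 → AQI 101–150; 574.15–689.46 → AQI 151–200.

O₃: row 0.1551–0.1718 (AQI 301–500). (500−301)·(0.1652−0.1551)/(0.1718−0.1551) + 301 = 199·0.0101/0.0167 + 301 ≈ 421.35 → 421.
CO 18.31: bracket 12.59–24.52 → index 51–100; slope 49/11.93, offset 5.72.
AQI = 51 + 49/11.93·5.72 ≈ 74.49 ⇒ 74.
PM2.5: row 0.000–71.392 (AQI 0–50). (50−0)·(19.161−0.000)/(71.392−0.000) + 0 = 50·19.161/71.392 + 0 ≈ 13.42 → 13.
SO₂ 664.21: bracket 574.15–689.46 → index 151–200; slope 49/115.31, offset 90.06.
AQI = 151 + 49/115.31·90.06 ≈ 189.27 ⇒ 189.
Sub-indices: O₃→421, CO→74, PM2.5→13, SO₂→189. Overall AQI = max = 421; dominant pollutant is O₃.

421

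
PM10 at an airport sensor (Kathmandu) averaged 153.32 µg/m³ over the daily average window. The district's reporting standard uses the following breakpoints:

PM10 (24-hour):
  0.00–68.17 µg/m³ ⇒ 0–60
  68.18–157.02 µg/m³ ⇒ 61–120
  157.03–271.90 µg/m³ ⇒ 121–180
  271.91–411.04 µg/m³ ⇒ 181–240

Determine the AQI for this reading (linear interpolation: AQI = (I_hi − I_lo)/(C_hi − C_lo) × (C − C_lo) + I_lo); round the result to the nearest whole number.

PM10: row 68.18–157.02 (AQI 61–120). (120−61)·(153.32−68.18)/(157.02−68.18) + 61 = 59·85.14/88.84 + 61 ≈ 117.54 → 118.

118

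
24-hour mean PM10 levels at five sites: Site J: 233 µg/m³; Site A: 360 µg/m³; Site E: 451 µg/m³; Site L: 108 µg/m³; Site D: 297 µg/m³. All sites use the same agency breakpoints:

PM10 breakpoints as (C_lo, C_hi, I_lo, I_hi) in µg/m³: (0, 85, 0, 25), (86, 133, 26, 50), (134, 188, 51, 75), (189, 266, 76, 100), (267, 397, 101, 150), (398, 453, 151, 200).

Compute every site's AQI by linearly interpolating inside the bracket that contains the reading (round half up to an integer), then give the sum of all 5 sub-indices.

Site J: row 189–266 (AQI 76–100). (100−76)·(233−189)/(266−189) + 76 = 24·44/77 + 76 ≈ 89.71 → 90.
Site A: row 267–397 (AQI 101–150). (150−101)·(360−267)/(397−267) + 101 = 49·93/130 + 101 ≈ 136.05 → 136.
Site E: 451 ∈ [398, 453] ↔ index [151, 200].
151 + (451−398)·(200−151)/(453−398) = 151 + 53·49/55 ≈ 198.22, so AQI = 198.
Site L: 108 lies in 86–133, so I_lo=26, I_hi=50, C_lo=86, C_hi=133.
(50−26)/(133−86) × (108−86) + 26 = 24/47 × 22 + 26 ≈ 37.23 → 37.
Site D: 297 lies in 267–397, so I_lo=101, I_hi=150, C_lo=267, C_hi=397.
(150−101)/(397−267) × (297−267) + 101 = 49/130 × 30 + 101 ≈ 112.31 → 112.
AQIs: Site J=90, Site A=136, Site E=198, Site L=37, Site D=112. Sum = 90 + 136 + 198 + 37 + 112 = 573.

573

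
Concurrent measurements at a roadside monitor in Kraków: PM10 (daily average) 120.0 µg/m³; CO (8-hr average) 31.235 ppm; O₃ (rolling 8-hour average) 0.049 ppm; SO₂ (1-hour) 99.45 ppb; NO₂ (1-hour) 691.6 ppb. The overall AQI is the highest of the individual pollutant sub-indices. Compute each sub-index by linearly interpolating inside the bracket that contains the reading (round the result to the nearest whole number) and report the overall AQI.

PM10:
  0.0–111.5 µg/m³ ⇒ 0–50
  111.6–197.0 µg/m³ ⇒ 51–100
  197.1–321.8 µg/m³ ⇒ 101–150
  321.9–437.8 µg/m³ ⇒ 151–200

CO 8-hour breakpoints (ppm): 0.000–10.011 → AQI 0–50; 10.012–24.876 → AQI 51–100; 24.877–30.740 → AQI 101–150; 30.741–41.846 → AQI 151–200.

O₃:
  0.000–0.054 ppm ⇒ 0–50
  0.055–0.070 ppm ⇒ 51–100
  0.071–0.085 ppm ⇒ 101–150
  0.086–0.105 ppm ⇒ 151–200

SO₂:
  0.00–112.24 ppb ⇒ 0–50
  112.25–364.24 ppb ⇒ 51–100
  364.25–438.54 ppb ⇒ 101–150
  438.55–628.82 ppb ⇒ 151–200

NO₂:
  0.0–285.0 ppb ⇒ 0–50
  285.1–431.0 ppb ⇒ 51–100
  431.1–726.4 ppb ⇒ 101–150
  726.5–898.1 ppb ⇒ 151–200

153

PM10: 120.0 ∈ [111.6, 197.0] ↔ index [51, 100].
51 + (120.0−111.6)·(100−51)/(197.0−111.6) = 51 + 8.4·49/85.4 ≈ 55.82, so AQI = 56.
CO: 31.235 ∈ [30.741, 41.846] ↔ index [151, 200].
151 + (31.235−30.741)·(200−151)/(41.846−30.741) = 151 + 0.494·49/11.105 ≈ 153.18, so AQI = 153.
O₃: row 0.000–0.054 (AQI 0–50). (50−0)·(0.049−0.000)/(0.054−0.000) + 0 = 50·0.049/0.054 + 0 ≈ 45.37 → 45.
SO₂ 99.45: bracket 0.00–112.24 → index 0–50; slope 50/112.24, offset 99.45.
AQI = 0 + 50/112.24·99.45 ≈ 44.30 ⇒ 44.
NO₂: row 431.1–726.4 (AQI 101–150). (150−101)·(691.6−431.1)/(726.4−431.1) + 101 = 49·260.5/295.3 + 101 ≈ 144.23 → 144.
Sub-indices: PM10→56, CO→153, O₃→45, SO₂→44, NO₂→144. Overall AQI = max = 153; dominant pollutant is CO.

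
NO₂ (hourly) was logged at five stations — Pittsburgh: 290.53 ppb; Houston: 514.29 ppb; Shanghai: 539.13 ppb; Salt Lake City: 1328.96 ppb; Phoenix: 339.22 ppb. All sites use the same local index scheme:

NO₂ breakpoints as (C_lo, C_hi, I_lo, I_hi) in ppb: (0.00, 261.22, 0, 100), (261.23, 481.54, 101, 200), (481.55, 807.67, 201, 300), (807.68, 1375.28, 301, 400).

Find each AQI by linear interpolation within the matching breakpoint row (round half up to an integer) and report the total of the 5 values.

Pittsburgh: 290.53 lies in 261.23–481.54, so I_lo=101, I_hi=200, C_lo=261.23, C_hi=481.54.
(200−101)/(481.54−261.23) × (290.53−261.23) + 101 = 99/220.31 × 29.30 + 101 ≈ 114.17 → 114.
Houston: 514.29 lies in 481.55–807.67, so I_lo=201, I_hi=300, C_lo=481.55, C_hi=807.67.
(300−201)/(807.67−481.55) × (514.29−481.55) + 201 = 99/326.12 × 32.74 + 201 ≈ 210.94 → 211.
Shanghai: 539.13 lies in 481.55–807.67, so I_lo=201, I_hi=300, C_lo=481.55, C_hi=807.67.
(300−201)/(807.67−481.55) × (539.13−481.55) + 201 = 99/326.12 × 57.58 + 201 ≈ 218.48 → 218.
Salt Lake City: 1328.96 lies in 807.68–1375.28, so I_lo=301, I_hi=400, C_lo=807.68, C_hi=1375.28.
(400−301)/(1375.28−807.68) × (1328.96−807.68) + 301 = 99/567.60 × 521.28 + 301 ≈ 391.92 → 392.
Phoenix: row 261.23–481.54 (AQI 101–200). (200−101)·(339.22−261.23)/(481.54−261.23) + 101 = 99·77.99/220.31 + 101 ≈ 136.05 → 136.
AQIs: Pittsburgh=114, Houston=211, Shanghai=218, Salt Lake City=392, Phoenix=136. Sum = 114 + 211 + 218 + 392 + 136 = 1071.

1071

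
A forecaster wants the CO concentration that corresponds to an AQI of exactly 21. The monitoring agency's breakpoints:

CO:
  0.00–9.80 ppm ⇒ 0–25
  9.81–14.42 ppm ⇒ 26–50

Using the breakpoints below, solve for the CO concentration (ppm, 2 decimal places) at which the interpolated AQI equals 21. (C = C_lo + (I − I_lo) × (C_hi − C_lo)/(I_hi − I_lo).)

8.23

AQI 21 lies in the 0–25 band, which corresponds to 0.00–9.80 ppm.
C = 0.00 + (21−0)×(9.80−0.00)/(25−0) = 0.00 + 21×9.80/25 ≈ 8.2320 ppm → 8.23 ppm to 2 dp.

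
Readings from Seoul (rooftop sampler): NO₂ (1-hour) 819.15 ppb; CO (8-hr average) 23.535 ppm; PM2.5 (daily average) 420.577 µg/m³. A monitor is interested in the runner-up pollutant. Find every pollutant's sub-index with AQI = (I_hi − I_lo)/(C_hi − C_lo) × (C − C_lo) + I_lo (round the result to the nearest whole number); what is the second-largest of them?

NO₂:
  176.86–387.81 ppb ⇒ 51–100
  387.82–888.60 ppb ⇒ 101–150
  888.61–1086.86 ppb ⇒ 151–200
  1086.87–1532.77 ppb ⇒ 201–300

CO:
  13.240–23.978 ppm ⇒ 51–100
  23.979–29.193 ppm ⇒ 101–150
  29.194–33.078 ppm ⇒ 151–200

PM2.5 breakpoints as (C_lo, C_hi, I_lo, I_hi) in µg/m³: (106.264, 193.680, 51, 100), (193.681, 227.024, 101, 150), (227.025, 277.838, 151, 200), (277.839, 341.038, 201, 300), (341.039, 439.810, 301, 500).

143

NO₂ 819.15: bracket 387.82–888.60 → index 101–150; slope 49/500.78, offset 431.33.
AQI = 101 + 49/500.78·431.33 ≈ 143.20 ⇒ 143.
CO: 23.535 ∈ [13.240, 23.978] ↔ index [51, 100].
51 + (23.535−13.240)·(100−51)/(23.978−13.240) = 51 + 10.295·49/10.738 ≈ 97.98, so AQI = 98.
PM2.5: row 341.039–439.810 (AQI 301–500). (500−301)·(420.577−341.039)/(439.810−341.039) + 301 = 199·79.538/98.771 + 301 ≈ 461.25 → 461.
Sub-indices: NO₂→143, CO→98, PM2.5→461. Ranked high→low: 461, 143, 98. Second-highest sub-index = 143.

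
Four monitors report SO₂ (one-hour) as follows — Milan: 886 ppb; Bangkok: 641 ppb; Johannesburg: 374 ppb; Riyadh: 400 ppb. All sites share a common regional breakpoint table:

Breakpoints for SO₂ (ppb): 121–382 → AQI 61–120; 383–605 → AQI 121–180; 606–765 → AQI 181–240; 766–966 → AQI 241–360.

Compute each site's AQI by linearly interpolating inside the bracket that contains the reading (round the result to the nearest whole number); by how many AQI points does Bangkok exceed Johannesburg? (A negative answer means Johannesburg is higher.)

Milan 886: bracket 766–966 → index 241–360; slope 119/200, offset 120.
AQI = 241 + 119/200·120 ≈ 312.40 ⇒ 312.
Bangkok: 641 lies in 606–765, so I_lo=181, I_hi=240, C_lo=606, C_hi=765.
(240−181)/(765−606) × (641−606) + 181 = 59/159 × 35 + 181 ≈ 193.99 → 194.
Johannesburg: 374 lies in 121–382, so I_lo=61, I_hi=120, C_lo=121, C_hi=382.
(120−61)/(382−121) × (374−121) + 61 = 59/261 × 253 + 61 ≈ 118.19 → 118.
Riyadh: 400 lies in 383–605, so I_lo=121, I_hi=180, C_lo=383, C_hi=605.
(180−121)/(605−383) × (400−383) + 121 = 59/222 × 17 + 121 ≈ 125.52 → 126.
AQIs: Milan=312, Bangkok=194, Johannesburg=118, Riyadh=126. Bangkok (194) − Johannesburg (118) = 76.

76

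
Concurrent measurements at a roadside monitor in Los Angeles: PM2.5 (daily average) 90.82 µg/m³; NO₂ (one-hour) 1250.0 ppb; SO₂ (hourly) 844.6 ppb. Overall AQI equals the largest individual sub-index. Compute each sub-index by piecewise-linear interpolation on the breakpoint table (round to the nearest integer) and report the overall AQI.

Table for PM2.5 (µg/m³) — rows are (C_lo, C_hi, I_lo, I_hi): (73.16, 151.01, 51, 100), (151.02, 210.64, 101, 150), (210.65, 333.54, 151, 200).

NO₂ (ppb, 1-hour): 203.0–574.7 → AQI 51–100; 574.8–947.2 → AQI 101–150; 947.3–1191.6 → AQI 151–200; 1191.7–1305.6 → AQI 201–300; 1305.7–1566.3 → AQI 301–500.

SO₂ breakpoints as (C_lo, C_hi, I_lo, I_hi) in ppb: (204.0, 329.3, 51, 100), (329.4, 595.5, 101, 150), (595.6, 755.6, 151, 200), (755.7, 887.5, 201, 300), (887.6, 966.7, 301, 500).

PM2.5: 90.82 ∈ [73.16, 151.01] ↔ index [51, 100].
51 + (90.82−73.16)·(100−51)/(151.01−73.16) = 51 + 17.66·49/77.85 ≈ 62.12, so AQI = 62.
NO₂: row 1191.7–1305.6 (AQI 201–300). (300−201)·(1250.0−1191.7)/(1305.6−1191.7) + 201 = 99·58.3/113.9 + 201 ≈ 251.67 → 252.
SO₂: 844.6 lies in 755.7–887.5, so I_lo=201, I_hi=300, C_lo=755.7, C_hi=887.5.
(300−201)/(887.5−755.7) × (844.6−755.7) + 201 = 99/131.8 × 88.9 + 201 ≈ 267.78 → 268.
Sub-indices: PM2.5→62, NO₂→252, SO₂→268. Overall AQI = max = 268; dominant pollutant is SO₂.

268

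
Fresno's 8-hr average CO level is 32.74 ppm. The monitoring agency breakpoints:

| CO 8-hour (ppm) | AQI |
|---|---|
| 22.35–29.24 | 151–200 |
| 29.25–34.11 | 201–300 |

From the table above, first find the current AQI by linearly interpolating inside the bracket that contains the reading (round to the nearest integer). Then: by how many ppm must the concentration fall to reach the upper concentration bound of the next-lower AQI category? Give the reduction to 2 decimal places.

CO: row 29.25–34.11 (AQI 201–300). (300−201)·(32.74−29.25)/(34.11−29.25) + 201 = 99·3.49/4.86 + 201 ≈ 272.09 → 272.
Current AQI 272 is in the Very Unhealthy range (201–300). The next-lower category tops out at AQI 200, whose upper concentration bound is 29.24 ppm.
Reduction needed = 32.74 − 29.24 = 3.50 ppm.

3.50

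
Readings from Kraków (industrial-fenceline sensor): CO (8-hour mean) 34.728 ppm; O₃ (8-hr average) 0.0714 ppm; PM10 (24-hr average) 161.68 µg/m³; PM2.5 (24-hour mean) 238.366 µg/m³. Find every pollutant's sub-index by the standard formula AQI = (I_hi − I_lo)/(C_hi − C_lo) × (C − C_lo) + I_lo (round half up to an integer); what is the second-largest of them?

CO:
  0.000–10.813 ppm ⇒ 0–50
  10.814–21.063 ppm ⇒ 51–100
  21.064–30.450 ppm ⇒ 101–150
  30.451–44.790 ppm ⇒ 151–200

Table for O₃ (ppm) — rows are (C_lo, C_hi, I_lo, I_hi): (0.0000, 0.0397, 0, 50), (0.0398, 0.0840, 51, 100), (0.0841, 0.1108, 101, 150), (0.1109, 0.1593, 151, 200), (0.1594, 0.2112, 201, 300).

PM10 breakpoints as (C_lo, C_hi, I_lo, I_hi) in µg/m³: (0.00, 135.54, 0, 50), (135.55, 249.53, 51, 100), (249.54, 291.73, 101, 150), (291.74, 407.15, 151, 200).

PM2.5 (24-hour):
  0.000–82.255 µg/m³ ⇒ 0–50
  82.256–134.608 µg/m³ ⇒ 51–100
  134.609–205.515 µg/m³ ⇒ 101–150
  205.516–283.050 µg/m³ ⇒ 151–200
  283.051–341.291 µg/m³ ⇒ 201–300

CO: 34.728 lies in 30.451–44.790, so I_lo=151, I_hi=200, C_lo=30.451, C_hi=44.790.
(200−151)/(44.790−30.451) × (34.728−30.451) + 151 = 49/14.339 × 4.277 + 151 ≈ 165.62 → 166.
O₃: 0.0714 ∈ [0.0398, 0.0840] ↔ index [51, 100].
51 + (0.0714−0.0398)·(100−51)/(0.0840−0.0398) = 51 + 0.0316·49/0.0442 ≈ 86.03, so AQI = 86.
PM10: 161.68 lies in 135.55–249.53, so I_lo=51, I_hi=100, C_lo=135.55, C_hi=249.53.
(100−51)/(249.53−135.55) × (161.68−135.55) + 51 = 49/113.98 × 26.13 + 51 ≈ 62.23 → 62.
PM2.5: 238.366 ∈ [205.516, 283.050] ↔ index [151, 200].
151 + (238.366−205.516)·(200−151)/(283.050−205.516) = 151 + 32.850·49/77.534 ≈ 171.76, so AQI = 172.
Sub-indices: CO→166, O₃→86, PM10→62, PM2.5→172. Ranked high→low: 172, 166, 86, 62. Second-highest sub-index = 166.

166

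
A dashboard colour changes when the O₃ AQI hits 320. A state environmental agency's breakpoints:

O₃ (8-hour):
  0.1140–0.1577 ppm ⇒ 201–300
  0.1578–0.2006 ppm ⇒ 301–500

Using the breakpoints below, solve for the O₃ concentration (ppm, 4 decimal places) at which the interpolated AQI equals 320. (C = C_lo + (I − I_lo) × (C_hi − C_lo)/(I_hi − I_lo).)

0.1619

AQI 320 lies in the 301–500 band, which corresponds to 0.1578–0.2006 ppm.
C = 0.1578 + (320−301)×(0.2006−0.1578)/(500−301) = 0.1578 + 19×0.0428/199 ≈ 0.161886 ppm → 0.1619 ppm to 4 dp.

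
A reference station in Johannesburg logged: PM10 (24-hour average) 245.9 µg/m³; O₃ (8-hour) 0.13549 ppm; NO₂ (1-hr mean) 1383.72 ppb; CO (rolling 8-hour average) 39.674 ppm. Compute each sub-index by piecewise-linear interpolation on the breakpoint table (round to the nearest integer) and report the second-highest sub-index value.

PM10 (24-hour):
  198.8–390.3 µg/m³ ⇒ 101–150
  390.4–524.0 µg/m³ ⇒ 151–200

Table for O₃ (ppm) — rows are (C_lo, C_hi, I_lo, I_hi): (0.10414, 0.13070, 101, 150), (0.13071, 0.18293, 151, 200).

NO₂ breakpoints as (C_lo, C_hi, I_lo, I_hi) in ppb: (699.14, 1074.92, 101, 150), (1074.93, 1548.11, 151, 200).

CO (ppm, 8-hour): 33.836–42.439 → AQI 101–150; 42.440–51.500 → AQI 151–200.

PM10: 245.9 lies in 198.8–390.3, so I_lo=101, I_hi=150, C_lo=198.8, C_hi=390.3.
(150−101)/(390.3−198.8) × (245.9−198.8) + 101 = 49/191.5 × 47.1 + 101 ≈ 113.05 → 113.
O₃: 0.13549 ∈ [0.13071, 0.18293] ↔ index [151, 200].
151 + (0.13549−0.13071)·(200−151)/(0.18293−0.13071) = 151 + 0.00478·49/0.05222 ≈ 155.49, so AQI = 155.
NO₂ 1383.72: bracket 1074.93–1548.11 → index 151–200; slope 49/473.18, offset 308.79.
AQI = 151 + 49/473.18·308.79 ≈ 182.98 ⇒ 183.
CO 39.674: bracket 33.836–42.439 → index 101–150; slope 49/8.603, offset 5.838.
AQI = 101 + 49/8.603·5.838 ≈ 134.25 ⇒ 134.
Sub-indices: PM10→113, O₃→155, NO₂→183, CO→134. Ranked high→low: 183, 155, 134, 113. Second-highest sub-index = 155.

155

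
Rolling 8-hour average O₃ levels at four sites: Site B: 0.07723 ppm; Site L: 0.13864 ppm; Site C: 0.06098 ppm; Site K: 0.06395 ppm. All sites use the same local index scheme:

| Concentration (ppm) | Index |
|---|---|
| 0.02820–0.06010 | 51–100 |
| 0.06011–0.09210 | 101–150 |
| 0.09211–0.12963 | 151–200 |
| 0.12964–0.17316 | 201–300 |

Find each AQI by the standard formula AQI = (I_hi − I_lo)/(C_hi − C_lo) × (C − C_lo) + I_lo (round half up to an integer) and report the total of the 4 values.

Site B: row 0.06011–0.09210 (AQI 101–150). (150−101)·(0.07723−0.06011)/(0.09210−0.06011) + 101 = 49·0.01712/0.03199 + 101 ≈ 127.22 → 127.
Site L 0.13864: bracket 0.12964–0.17316 → index 201–300; slope 99/0.04352, offset 0.00900.
AQI = 201 + 99/0.04352·0.00900 ≈ 221.47 ⇒ 221.
Site C: row 0.06011–0.09210 (AQI 101–150). (150−101)·(0.06098−0.06011)/(0.09210−0.06011) + 101 = 49·0.00087/0.03199 + 101 ≈ 102.33 → 102.
Site K: row 0.06011–0.09210 (AQI 101–150). (150−101)·(0.06395−0.06011)/(0.09210−0.06011) + 101 = 49·0.00384/0.03199 + 101 ≈ 106.88 → 107.
AQIs: Site B=127, Site L=221, Site C=102, Site K=107. Sum = 127 + 221 + 102 + 107 = 557.

557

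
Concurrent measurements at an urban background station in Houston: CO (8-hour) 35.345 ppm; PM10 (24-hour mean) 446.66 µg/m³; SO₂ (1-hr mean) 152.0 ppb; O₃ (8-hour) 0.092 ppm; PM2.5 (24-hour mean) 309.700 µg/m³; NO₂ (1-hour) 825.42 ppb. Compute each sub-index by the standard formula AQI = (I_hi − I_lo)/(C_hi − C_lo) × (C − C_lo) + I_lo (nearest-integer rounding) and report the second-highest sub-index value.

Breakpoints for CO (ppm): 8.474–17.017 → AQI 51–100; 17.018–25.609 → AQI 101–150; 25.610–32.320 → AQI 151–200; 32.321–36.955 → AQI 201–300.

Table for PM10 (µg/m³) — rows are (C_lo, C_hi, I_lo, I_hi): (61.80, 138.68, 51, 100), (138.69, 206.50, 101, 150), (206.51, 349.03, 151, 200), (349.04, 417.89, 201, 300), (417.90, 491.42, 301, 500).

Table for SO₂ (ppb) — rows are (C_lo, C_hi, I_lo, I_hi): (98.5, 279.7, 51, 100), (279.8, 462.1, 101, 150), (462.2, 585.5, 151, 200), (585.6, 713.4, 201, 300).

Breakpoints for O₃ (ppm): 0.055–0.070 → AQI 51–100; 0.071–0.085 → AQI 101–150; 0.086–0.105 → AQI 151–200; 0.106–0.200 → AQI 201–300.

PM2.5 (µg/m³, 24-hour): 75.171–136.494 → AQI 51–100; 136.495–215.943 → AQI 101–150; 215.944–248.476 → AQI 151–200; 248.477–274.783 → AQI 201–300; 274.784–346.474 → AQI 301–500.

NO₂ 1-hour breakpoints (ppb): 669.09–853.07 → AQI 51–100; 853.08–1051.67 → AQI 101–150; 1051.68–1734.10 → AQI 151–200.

379

CO 35.345: bracket 32.321–36.955 → index 201–300; slope 99/4.634, offset 3.024.
AQI = 201 + 99/4.634·3.024 ≈ 265.60 ⇒ 266.
PM10: 446.66 lies in 417.90–491.42, so I_lo=301, I_hi=500, C_lo=417.90, C_hi=491.42.
(500−301)/(491.42−417.90) × (446.66−417.90) + 301 = 199/73.52 × 28.76 + 301 ≈ 378.85 → 379.
SO₂ 152.0: bracket 98.5–279.7 → index 51–100; slope 49/181.2, offset 53.5.
AQI = 51 + 49/181.2·53.5 ≈ 65.47 ⇒ 65.
O₃: row 0.086–0.105 (AQI 151–200). (200−151)·(0.092−0.086)/(0.105−0.086) + 151 = 49·0.006/0.019 + 151 ≈ 166.47 → 166.
PM2.5 309.700: bracket 274.784–346.474 → index 301–500; slope 199/71.690, offset 34.916.
AQI = 301 + 199/71.690·34.916 ≈ 397.92 ⇒ 398.
NO₂: 825.42 lies in 669.09–853.07, so I_lo=51, I_hi=100, C_lo=669.09, C_hi=853.07.
(100−51)/(853.07−669.09) × (825.42−669.09) + 51 = 49/183.98 × 156.33 + 51 ≈ 92.64 → 93.
Sub-indices: CO→266, PM10→379, SO₂→65, O₃→166, PM2.5→398, NO₂→93. Ranked high→low: 398, 379, 266, 166, 93, 65. Second-highest sub-index = 379.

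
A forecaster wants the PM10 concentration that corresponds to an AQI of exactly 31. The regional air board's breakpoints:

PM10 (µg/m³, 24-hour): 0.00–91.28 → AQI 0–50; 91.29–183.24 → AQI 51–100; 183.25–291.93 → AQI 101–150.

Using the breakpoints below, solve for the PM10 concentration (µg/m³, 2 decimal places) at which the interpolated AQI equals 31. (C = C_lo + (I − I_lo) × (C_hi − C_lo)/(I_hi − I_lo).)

AQI 31 lies in the 0–50 band, which corresponds to 0.00–91.28 µg/m³.
C = 0.00 + (31−0)×(91.28−0.00)/(50−0) = 0.00 + 31×91.28/50 ≈ 56.5936 µg/m³ → 56.59 µg/m³ to 2 dp.

56.59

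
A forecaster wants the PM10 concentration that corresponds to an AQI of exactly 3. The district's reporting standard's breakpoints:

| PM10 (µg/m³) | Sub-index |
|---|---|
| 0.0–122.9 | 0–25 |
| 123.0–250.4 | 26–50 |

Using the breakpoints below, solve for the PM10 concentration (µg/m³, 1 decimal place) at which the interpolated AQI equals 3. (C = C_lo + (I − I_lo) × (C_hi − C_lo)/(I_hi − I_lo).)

AQI 3 lies in the 0–25 band, which corresponds to 0.0–122.9 µg/m³.
C = 0.0 + (3−0)×(122.9−0.0)/(25−0) = 0.0 + 3×122.9/25 ≈ 14.748 µg/m³ → 14.7 µg/m³ to 1 dp.

14.7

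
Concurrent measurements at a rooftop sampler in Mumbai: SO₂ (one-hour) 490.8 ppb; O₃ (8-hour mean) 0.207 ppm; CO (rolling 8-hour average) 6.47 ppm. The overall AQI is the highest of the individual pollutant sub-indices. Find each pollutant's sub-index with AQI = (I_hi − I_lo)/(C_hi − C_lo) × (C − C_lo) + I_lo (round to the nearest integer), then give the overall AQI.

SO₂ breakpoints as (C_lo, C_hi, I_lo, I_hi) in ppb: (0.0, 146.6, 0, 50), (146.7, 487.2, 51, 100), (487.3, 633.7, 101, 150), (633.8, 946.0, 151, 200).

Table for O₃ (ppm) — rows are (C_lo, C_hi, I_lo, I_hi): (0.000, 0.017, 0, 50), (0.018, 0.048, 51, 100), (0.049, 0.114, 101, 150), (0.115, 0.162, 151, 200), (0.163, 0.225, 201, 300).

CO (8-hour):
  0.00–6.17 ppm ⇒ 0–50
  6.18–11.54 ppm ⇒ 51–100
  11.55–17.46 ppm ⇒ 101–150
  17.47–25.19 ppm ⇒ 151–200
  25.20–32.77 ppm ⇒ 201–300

271

SO₂: 490.8 ∈ [487.3, 633.7] ↔ index [101, 150].
101 + (490.8−487.3)·(150−101)/(633.7−487.3) = 101 + 3.5·49/146.4 ≈ 102.17, so AQI = 102.
O₃ 0.207: bracket 0.163–0.225 → index 201–300; slope 99/0.062, offset 0.044.
AQI = 201 + 99/0.062·0.044 ≈ 271.26 ⇒ 271.
CO: row 6.18–11.54 (AQI 51–100). (100−51)·(6.47−6.18)/(11.54−6.18) + 51 = 49·0.29/5.36 + 51 ≈ 53.65 → 54.
Sub-indices: SO₂→102, O₃→271, CO→54. Overall AQI = max = 271; dominant pollutant is O₃.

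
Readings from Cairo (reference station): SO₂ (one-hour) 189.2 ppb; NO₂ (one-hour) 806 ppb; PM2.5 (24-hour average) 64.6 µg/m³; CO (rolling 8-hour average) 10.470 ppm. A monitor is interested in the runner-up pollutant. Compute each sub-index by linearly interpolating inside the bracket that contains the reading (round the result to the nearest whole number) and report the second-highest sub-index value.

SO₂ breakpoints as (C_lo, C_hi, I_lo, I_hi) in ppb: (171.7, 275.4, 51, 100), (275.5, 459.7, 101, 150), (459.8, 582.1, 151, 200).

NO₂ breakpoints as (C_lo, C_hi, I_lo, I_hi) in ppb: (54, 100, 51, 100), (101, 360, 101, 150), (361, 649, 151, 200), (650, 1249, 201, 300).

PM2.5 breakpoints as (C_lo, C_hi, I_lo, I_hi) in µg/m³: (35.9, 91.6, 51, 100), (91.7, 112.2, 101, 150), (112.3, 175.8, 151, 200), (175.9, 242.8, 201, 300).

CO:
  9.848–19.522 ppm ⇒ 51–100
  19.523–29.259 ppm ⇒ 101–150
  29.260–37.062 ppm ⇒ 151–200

SO₂ 189.2: bracket 171.7–275.4 → index 51–100; slope 49/103.7, offset 17.5.
AQI = 51 + 49/103.7·17.5 ≈ 59.27 ⇒ 59.
NO₂: 806 ∈ [650, 1249] ↔ index [201, 300].
201 + (806−650)·(300−201)/(1249−650) = 201 + 156·99/599 ≈ 226.78, so AQI = 227.
PM2.5: 64.6 lies in 35.9–91.6, so I_lo=51, I_hi=100, C_lo=35.9, C_hi=91.6.
(100−51)/(91.6−35.9) × (64.6−35.9) + 51 = 49/55.7 × 28.7 + 51 ≈ 76.25 → 76.
CO 10.470: bracket 9.848–19.522 → index 51–100; slope 49/9.674, offset 0.622.
AQI = 51 + 49/9.674·0.622 ≈ 54.15 ⇒ 54.
Sub-indices: SO₂→59, NO₂→227, PM2.5→76, CO→54. Ranked high→low: 227, 76, 59, 54. Second-highest sub-index = 76.

76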